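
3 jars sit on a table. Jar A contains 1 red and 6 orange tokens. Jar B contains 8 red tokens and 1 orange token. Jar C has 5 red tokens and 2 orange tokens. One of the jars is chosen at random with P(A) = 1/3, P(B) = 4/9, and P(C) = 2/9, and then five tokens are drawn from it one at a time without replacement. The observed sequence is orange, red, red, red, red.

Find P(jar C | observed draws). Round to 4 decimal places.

The likelihood of the observed sequence under each hypothesis: P(data | jar A) = (6/7)(1/6)(0/5) = 0; P(data | jar B) = (1/9)(8/8)(7/7)(6/6)(5/5) = 1/9; P(data | jar C) = (2/7)(5/6)(4/5)(3/4)(2/3) = 2/21.
The prior-weighted likelihoods are 1/3 · 0 = 0, 4/9 · 1/9 = 4/81, 2/9 · 2/21 = 4/189; these sum to 40/567.
Therefore the posterior P(jar C | data) = (4/189) / (40/567) = 3/10.

0.3000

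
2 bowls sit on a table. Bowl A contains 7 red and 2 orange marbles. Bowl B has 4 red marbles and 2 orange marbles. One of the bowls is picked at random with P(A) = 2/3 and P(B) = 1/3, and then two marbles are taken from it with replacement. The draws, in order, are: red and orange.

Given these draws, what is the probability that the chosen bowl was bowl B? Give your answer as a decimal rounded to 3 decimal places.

For each hypothesis, P(data | H) works out to: P(data | bowl A) = (7/9)(2/9) = 14/81; P(data | bowl B) = (4/6)(2/6) = 2/9.
Multiplying each by its prior: 2/3 · 14/81 = 28/243, 1/3 · 2/9 = 2/27; these sum to 46/243.
Hence P(bowl B | data) = (2/27) / (46/243) = 9/23.

0.391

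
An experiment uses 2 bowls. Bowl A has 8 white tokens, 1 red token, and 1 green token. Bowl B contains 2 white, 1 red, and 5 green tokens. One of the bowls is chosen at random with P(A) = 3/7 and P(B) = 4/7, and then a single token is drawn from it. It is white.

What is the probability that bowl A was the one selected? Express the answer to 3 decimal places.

The likelihood of this draw under each hypothesis: P(data | bowl A) = (8/10) = 4/5; P(data | bowl B) = (2/8) = 1/4.
The prior-weighted likelihoods are 3/7 · 4/5 = 12/35, 4/7 · 1/4 = 1/7; with total 17/35.
Hence P(bowl A | data) = (12/35) / (17/35) = 12/17.

0.706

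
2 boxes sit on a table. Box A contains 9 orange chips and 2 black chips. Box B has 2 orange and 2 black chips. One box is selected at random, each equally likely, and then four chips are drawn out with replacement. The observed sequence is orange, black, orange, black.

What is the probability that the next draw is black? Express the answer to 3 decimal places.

0.417

Compute the likelihood of the observed sequence for each case: P(data | box A) = (9/11)(2/11)(9/11)(2/11) = 0.02213; P(data | box B) = (2/4)(2/4)(2/4)(2/4) = 0.0625.
The prior-weighted likelihoods are 1/2 · 0.02213 = 0.011065, 1/2 · 0.0625 = 0.03125; with total 0.042315.
The posterior is then P(box A | data) = 0.26149, P(box B | data) = 0.73851.
The predictive probability is P(black next | data) = (2/11)(0.26149) + (1/2)(0.73851) = 0.4168.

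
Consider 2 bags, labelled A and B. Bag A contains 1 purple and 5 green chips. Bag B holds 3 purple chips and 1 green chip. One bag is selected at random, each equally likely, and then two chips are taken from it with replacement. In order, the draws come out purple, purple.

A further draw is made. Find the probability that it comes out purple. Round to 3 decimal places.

0.723

Under each hypothesis, the probability of the observed sequence is: P(data | bag A) = (1/6)(1/6) = 1/36; P(data | bag B) = (3/4)(3/4) = 9/16.
Weighting by the prior gives 1/2 · 1/36 = 1/72, 1/2 · 9/16 = 9/32; summing to 85/288.
Dividing through by the total gives posterior P(bag A | data) = 0.047059, P(bag B | data) = 0.95294.
So P(purple next | data) = Σ P(purple next | H) P(H | data) = (1/6)(0.047059) + (3/4)(0.95294) = 0.72255.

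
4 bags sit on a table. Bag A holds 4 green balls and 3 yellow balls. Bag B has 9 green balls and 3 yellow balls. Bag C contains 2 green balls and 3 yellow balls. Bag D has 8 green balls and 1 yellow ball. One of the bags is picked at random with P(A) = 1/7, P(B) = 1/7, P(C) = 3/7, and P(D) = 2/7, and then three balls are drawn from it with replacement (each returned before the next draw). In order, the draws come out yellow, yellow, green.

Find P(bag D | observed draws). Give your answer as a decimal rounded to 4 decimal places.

Under each hypothesis, the probability of the observed sequence is: P(data | bag A) = (3/7)(3/7)(4/7) = 0.10496; P(data | bag B) = (3/12)(3/12)(9/12) = 0.046875; P(data | bag C) = (3/5)(3/5)(2/5) = 0.144; P(data | bag D) = (1/9)(1/9)(8/9) = 0.010974.
Weighting by the prior gives 1/7 · 0.10496 = 0.014994, 1/7 · 0.046875 = 0.0066964, 3/7 · 0.144 = 0.061714, 2/7 · 0.010974 = 0.0031354; with total 0.08654.
Therefore the posterior P(bag D | data) = (0.0031354) / (0.08654) = 0.036231.

0.0362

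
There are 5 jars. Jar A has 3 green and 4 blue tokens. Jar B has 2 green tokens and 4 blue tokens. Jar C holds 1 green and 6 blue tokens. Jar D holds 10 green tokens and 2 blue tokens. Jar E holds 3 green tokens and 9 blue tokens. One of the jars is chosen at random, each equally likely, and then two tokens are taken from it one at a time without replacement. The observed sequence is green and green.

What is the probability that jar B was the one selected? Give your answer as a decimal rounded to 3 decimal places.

The likelihood of the observed sequence under each hypothesis: P(data | jar A) = (3/7)(2/6) = 0.14286; P(data | jar B) = (2/6)(1/5) = 0.066667; P(data | jar C) = (1/7)(0/6) = 0; P(data | jar D) = (10/12)(9/11) = 0.68182; P(data | jar E) = (3/12)(2/11) = 0.045455.
The prior-weighted likelihoods are 1/5 · 0.14286 = 0.028571, 1/5 · 0.066667 = 0.013333, 1/5 · 0 = 0, 1/5 · 0.68182 = 0.13636, 1/5 · 0.045455 = 0.0090909; with total 0.18736.
By Bayes' rule, P(jar B | data) = (0.013333) / (0.18736) = 0.071165.

0.071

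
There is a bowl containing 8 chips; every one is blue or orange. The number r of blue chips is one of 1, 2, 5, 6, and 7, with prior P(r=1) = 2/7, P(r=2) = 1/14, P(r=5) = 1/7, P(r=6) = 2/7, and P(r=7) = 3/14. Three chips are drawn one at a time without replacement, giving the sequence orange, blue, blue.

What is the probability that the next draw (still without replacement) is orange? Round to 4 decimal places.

0.2169

Under each hypothesis, the probability of the observed sequence is: P(data | r = 1) = (7/8)(1/7)(0/6) = 0; P(data | r = 2) = (6/8)(2/7)(1/6) = 1/28; P(data | r = 5) = (3/8)(5/7)(4/6) = 5/28; P(data | r = 6) = (2/8)(6/7)(5/6) = 5/28; P(data | r = 7) = (1/8)(7/7)(6/6) = 1/8.
Multiplying each by its prior: 2/7 · 0 = 0, 1/14 · 1/28 = 1/392, 1/7 · 5/28 = 5/196, 2/7 · 5/28 = 5/98, 3/14 · 1/8 = 3/112; summing to 83/784.
Normalising, the posterior is P(r = 1 | data) = 0, P(r = 2 | data) = 2/83, P(r = 5 | data) = 20/83, P(r = 6 | data) = 40/83, P(r = 7 | data) = 21/83.
Averaging over the posterior, P(orange next | data) = (1)(2/83) + (2/5)(20/83) + (1/5)(40/83) + (0)(21/83) = 18/83.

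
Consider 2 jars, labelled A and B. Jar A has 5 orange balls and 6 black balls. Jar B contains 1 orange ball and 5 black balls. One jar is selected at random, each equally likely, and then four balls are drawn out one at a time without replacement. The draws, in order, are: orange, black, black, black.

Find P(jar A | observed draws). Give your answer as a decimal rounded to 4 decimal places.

For each hypothesis, P(data | H) works out to: P(data | jar A) = (5/11)(6/10)(5/9)(4/8) = 5/66; P(data | jar B) = (1/6)(5/5)(4/4)(3/3) = 1/6.
The prior-weighted likelihoods are 1/2 · 5/66 = 5/132, 1/2 · 1/6 = 1/12; with total 4/33.
So P(jar A | data) = (5/132) / (4/33) = 5/16.

0.3125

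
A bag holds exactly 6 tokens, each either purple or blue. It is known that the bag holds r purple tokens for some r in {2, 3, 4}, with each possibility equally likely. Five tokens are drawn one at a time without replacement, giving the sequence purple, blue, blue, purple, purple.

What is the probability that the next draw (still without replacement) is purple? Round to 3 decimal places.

Under each hypothesis, the probability of the observed sequence is: P(data | r = 2) = (2/6)(4/5)(3/4)(1/3)(0/2) = 0; P(data | r = 3) = (3/6)(3/5)(2/4)(2/3)(1/2) = 1/20; P(data | r = 4) = (4/6)(2/5)(1/4)(3/3)(2/2) = 1/15.
Weighting by the prior gives 1/3 · 0 = 0, 1/3 · 1/20 = 1/60, 1/3 · 1/15 = 1/45; these sum to 7/180.
The posterior is then P(r = 2 | data) = 0, P(r = 3 | data) = 3/7, P(r = 4 | data) = 4/7.
The predictive probability is P(purple next | data) = (0)(3/7) + (1)(4/7) = 4/7.

0.571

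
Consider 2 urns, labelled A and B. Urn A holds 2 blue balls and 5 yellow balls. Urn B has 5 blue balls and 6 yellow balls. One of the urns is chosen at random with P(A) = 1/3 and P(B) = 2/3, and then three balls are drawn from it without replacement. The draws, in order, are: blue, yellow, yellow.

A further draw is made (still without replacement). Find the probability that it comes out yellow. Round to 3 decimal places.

For each hypothesis, P(data | H) works out to: P(data | urn A) = (2/7)(5/6)(4/5) = 4/21; P(data | urn B) = (5/11)(6/10)(5/9) = 5/33.
Weighting by the prior gives 1/3 · 4/21 = 4/63, 2/3 · 5/33 = 10/99; summing to 38/231.
Dividing through by the total gives posterior P(urn A | data) = 22/57, P(urn B | data) = 35/57.
Averaging over the posterior, P(yellow next | data) = (3/4)(22/57) + (1/2)(35/57) = 34/57.

0.596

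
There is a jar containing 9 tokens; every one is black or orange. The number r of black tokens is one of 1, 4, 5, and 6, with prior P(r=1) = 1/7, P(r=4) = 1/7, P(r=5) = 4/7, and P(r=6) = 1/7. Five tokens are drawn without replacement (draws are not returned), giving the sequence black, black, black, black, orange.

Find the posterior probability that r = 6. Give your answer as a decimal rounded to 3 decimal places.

For each hypothesis, P(data | H) works out to: P(data | r = 1) = (1/9)(0/8) = 0; P(data | r = 4) = (4/9)(3/8)(2/7)(1/6)(5/5) = 1/126; P(data | r = 5) = (5/9)(4/8)(3/7)(2/6)(4/5) = 2/63; P(data | r = 6) = (6/9)(5/8)(4/7)(3/6)(3/5) = 1/14.
Multiplying each by its prior: 1/7 · 0 = 0, 1/7 · 1/126 = 1/882, 4/7 · 2/63 = 8/441, 1/7 · 1/14 = 1/98; these sum to 13/441.
So P(r = 6 | data) = (1/98) / (13/441) = 9/26.

0.346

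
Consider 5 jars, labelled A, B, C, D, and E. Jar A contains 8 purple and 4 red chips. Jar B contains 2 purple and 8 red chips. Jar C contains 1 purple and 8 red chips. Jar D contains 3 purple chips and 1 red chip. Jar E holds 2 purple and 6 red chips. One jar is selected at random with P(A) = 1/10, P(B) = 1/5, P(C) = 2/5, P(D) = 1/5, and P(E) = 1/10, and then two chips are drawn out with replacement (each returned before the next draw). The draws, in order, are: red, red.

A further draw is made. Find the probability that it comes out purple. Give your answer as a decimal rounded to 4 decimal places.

The likelihood of the observed sequence under each hypothesis: P(data | jar A) = (4/12)(4/12) = 0.11111; P(data | jar B) = (8/10)(8/10) = 0.64; P(data | jar C) = (8/9)(8/9) = 0.79012; P(data | jar D) = (1/4)(1/4) = 0.0625; P(data | jar E) = (6/8)(6/8) = 0.5625.
The prior-weighted likelihoods are 1/10 · 0.11111 = 0.011111, 1/5 · 0.64 = 0.128, 2/5 · 0.79012 = 0.31605, 1/5 · 0.0625 = 0.0125, 1/10 · 0.5625 = 0.05625; summing to 0.52391.
Normalising, the posterior is P(jar A | data) = 0.021208, P(jar B | data) = 0.24432, P(jar C | data) = 0.60325, P(jar D | data) = 0.023859, P(jar E | data) = 0.10737.
Averaging over the posterior, P(purple next | data) = (2/3)(0.021208) + (1/5)(0.24432) + (1/9)(0.60325) + (3/4)(0.023859) + (1/4)(0.10737) = 0.17477.

0.1748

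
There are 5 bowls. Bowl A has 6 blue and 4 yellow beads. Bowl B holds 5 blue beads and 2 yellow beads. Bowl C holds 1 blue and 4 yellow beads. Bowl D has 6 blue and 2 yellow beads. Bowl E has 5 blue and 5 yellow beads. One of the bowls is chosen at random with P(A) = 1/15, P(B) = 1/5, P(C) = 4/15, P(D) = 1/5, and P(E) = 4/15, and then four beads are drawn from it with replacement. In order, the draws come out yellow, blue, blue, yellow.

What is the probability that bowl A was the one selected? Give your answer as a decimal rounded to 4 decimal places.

0.0899

Under each hypothesis, the probability of the observed sequence is: P(data | bowl A) = (4/10)(6/10)(6/10)(4/10) = 0.0576; P(data | bowl B) = (2/7)(5/7)(5/7)(2/7) = 0.041649; P(data | bowl C) = (4/5)(1/5)(1/5)(4/5) = 0.0256; P(data | bowl D) = (2/8)(6/8)(6/8)(2/8) = 0.035156; P(data | bowl E) = (5/10)(5/10)(5/10)(5/10) = 0.0625.
Weighting by the prior gives 1/15 · 0.0576 = 0.00384, 1/5 · 0.041649 = 0.0083299, 4/15 · 0.0256 = 0.0068267, 1/5 · 0.035156 = 0.0070313, 4/15 · 0.0625 = 0.016667; these sum to 0.042694.
So P(bowl A | data) = (0.00384) / (0.042694) = 0.089941.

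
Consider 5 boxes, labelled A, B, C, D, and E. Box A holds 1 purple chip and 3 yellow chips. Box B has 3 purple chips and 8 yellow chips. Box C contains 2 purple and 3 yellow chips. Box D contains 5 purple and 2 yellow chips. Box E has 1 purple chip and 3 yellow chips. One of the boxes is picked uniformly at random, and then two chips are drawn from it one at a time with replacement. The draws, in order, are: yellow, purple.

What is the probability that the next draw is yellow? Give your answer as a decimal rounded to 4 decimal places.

Under each hypothesis, the probability of the observed sequence is: P(data | box A) = (3/4)(1/4) = 0.1875; P(data | box B) = (8/11)(3/11) = 0.19835; P(data | box C) = (3/5)(2/5) = 0.24; P(data | box D) = (2/7)(5/7) = 0.20408; P(data | box E) = (3/4)(1/4) = 0.1875.
Weighting by the prior gives 1/5 · 0.1875 = 0.0375, 1/5 · 0.19835 = 0.039669, 1/5 · 0.24 = 0.048, 1/5 · 0.20408 = 0.040816, 1/5 · 0.1875 = 0.0375; summing to 0.20349.
The posterior is then P(box A | data) = 0.18429, P(box B | data) = 0.19495, P(box C | data) = 0.23589, P(box D | data) = 0.20059, P(box E | data) = 0.18429.
Averaging over the posterior, P(yellow next | data) = (3/4)(0.18429) + (8/11)(0.19495) + (3/5)(0.23589) + (2/7)(0.20059) + (3/4)(0.18429) = 0.61706.

0.6171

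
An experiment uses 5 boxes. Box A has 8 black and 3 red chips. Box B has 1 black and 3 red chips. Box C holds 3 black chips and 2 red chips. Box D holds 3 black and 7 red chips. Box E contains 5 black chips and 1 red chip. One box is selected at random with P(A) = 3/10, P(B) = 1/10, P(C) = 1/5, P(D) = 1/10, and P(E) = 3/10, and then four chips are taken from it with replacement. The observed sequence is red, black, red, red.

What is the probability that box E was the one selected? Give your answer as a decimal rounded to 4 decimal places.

0.0339

For each hypothesis, P(data | H) works out to: P(data | box A) = (3/11)(8/11)(3/11)(3/11) = 0.014753; P(data | box B) = (3/4)(1/4)(3/4)(3/4) = 0.10547; P(data | box C) = (2/5)(3/5)(2/5)(2/5) = 0.0384; P(data | box D) = (7/10)(3/10)(7/10)(7/10) = 0.1029; P(data | box E) = (1/6)(5/6)(1/6)(1/6) = 0.003858.
Weighting by the prior gives 3/10 · 0.014753 = 0.0044259, 1/10 · 0.10547 = 0.010547, 1/5 · 0.0384 = 0.00768, 1/10 · 0.1029 = 0.01029, 3/10 · 0.003858 = 0.0011574; with total 0.0341.
Therefore the posterior P(box E | data) = (0.0011574) / (0.0341) = 0.033941.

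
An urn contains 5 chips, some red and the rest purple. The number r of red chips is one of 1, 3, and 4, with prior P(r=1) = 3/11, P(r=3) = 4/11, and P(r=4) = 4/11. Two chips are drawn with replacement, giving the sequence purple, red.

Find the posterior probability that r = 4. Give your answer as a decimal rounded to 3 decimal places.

Under each hypothesis, the probability of the observed sequence is: P(data | r = 1) = (4/5)(1/5) = 4/25; P(data | r = 3) = (2/5)(3/5) = 6/25; P(data | r = 4) = (1/5)(4/5) = 4/25.
Multiplying each by its prior: 3/11 · 4/25 = 12/275, 4/11 · 6/25 = 24/275, 4/11 · 4/25 = 16/275; these sum to 52/275.
So P(r = 4 | data) = (16/275) / (52/275) = 4/13.

0.308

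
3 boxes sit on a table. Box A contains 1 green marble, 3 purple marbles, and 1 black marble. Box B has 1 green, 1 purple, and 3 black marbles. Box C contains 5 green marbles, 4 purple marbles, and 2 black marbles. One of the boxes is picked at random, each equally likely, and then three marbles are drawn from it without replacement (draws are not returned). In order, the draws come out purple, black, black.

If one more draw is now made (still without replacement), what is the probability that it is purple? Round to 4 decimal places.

The likelihood of the observed sequence under each hypothesis: P(data | box A) = (3/5)(1/4)(0/3) = 0; P(data | box B) = (1/5)(3/4)(2/3) = 0.1; P(data | box C) = (4/11)(2/10)(1/9) = 0.0080808.
Weighting by the prior gives 1/3 · 0 = 0, 1/3 · 0.1 = 0.033333, 1/3 · 0.0080808 = 0.0026936; with total 0.036027.
Dividing through by the total gives posterior P(box A | data) = 0, P(box B | data) = 0.92523, P(box C | data) = 0.074766.
So P(purple next | data) = Σ P(purple next | H) P(H | data) = (0)(0.92523) + (3/8)(0.074766) = 0.028037.

0.0280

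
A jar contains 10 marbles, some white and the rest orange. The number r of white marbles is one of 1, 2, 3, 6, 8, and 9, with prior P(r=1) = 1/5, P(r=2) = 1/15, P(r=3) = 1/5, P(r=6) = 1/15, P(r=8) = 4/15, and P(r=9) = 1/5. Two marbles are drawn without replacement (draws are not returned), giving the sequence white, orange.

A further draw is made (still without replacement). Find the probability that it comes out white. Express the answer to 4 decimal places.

0.5238

Compute the likelihood of the observed sequence for each case: P(data | r = 1) = (1/10)(9/9) = 0.1; P(data | r = 2) = (2/10)(8/9) = 0.17778; P(data | r = 3) = (3/10)(7/9) = 0.23333; P(data | r = 6) = (6/10)(4/9) = 0.26667; P(data | r = 8) = (8/10)(2/9) = 0.17778; P(data | r = 9) = (9/10)(1/9) = 0.1.
The prior-weighted likelihoods are 1/5 · 0.1 = 0.02, 1/15 · 0.17778 = 0.011852, 1/5 · 0.23333 = 0.046667, 1/15 · 0.26667 = 0.017778, 4/15 · 0.17778 = 0.047407, 1/5 · 0.1 = 0.02; with total 0.1637.
Normalising, the posterior is P(r = 1 | data) = 0.12217, P(r = 2 | data) = 0.072398, P(r = 3 | data) = 0.28507, P(r = 6 | data) = 0.1086, P(r = 8 | data) = 0.28959, P(r = 9 | data) = 0.12217.
So P(white next | data) = Σ P(white next | H) P(H | data) = (0)(0.12217) + (1/8)(0.072398) + (1/4)(0.28507) + (5/8)(0.1086) + (7/8)(0.28959) + (1)(0.12217) = 0.52376.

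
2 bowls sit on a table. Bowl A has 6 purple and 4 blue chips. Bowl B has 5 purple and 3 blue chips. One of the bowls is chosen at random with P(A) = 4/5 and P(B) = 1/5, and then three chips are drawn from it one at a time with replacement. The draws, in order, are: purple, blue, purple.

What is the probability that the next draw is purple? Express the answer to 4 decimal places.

0.6051

The likelihood of the observed sequence under each hypothesis: P(data | bowl A) = (6/10)(4/10)(6/10) = 0.144; P(data | bowl B) = (5/8)(3/8)(5/8) = 0.14648.
The prior-weighted likelihoods are 4/5 · 0.144 = 0.1152, 1/5 · 0.14648 = 0.029297; with total 0.1445.
Dividing through by the total gives posterior P(bowl A | data) = 0.79725, P(bowl B | data) = 0.20275.
Averaging over the posterior, P(purple next | data) = (3/5)(0.79725) + (5/8)(0.20275) = 0.60507.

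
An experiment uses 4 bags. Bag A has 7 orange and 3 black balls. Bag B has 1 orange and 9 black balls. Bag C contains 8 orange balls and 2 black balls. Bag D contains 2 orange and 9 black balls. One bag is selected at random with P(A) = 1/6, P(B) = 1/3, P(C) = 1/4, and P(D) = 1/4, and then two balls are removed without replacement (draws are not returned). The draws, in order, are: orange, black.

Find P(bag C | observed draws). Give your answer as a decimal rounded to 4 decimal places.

0.2821

For each hypothesis, P(data | H) works out to: P(data | bag A) = (7/10)(3/9) = 7/30; P(data | bag B) = (1/10)(9/9) = 1/10; P(data | bag C) = (8/10)(2/9) = 8/45; P(data | bag D) = (2/11)(9/10) = 9/55.
Weighting by the prior gives 1/6 · 7/30 = 7/180, 1/3 · 1/10 = 1/30, 1/4 · 8/45 = 2/45, 1/4 · 9/55 = 9/220; summing to 26/165.
Therefore the posterior P(bag C | data) = (2/45) / (26/165) = 11/39.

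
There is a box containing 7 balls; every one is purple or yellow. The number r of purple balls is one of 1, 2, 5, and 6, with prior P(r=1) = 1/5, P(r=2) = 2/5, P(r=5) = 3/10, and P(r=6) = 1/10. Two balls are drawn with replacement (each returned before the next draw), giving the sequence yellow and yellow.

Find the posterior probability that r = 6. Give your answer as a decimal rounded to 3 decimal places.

Under each hypothesis, the probability of the observed sequence is: P(data | r = 1) = (6/7)(6/7) = 36/49; P(data | r = 2) = (5/7)(5/7) = 25/49; P(data | r = 5) = (2/7)(2/7) = 4/49; P(data | r = 6) = (1/7)(1/7) = 1/49.
Weighting by the prior gives 1/5 · 36/49 = 36/245, 2/5 · 25/49 = 10/49, 3/10 · 4/49 = 6/245, 1/10 · 1/49 = 1/490; with total 37/98.
So P(r = 6 | data) = (1/490) / (37/98) = 1/185.

0.005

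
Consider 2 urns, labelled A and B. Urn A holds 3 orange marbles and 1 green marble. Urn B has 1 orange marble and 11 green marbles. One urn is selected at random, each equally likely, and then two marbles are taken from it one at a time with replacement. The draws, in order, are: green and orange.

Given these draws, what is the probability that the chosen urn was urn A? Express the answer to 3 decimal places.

0.711

Compute the likelihood of the observed sequence for each case: P(data | urn A) = (1/4)(3/4) = 3/16; P(data | urn B) = (11/12)(1/12) = 11/144.
Weighting by the prior gives 1/2 · 3/16 = 3/32, 1/2 · 11/144 = 11/288; these sum to 19/144.
Hence P(urn A | data) = (3/32) / (19/144) = 27/38.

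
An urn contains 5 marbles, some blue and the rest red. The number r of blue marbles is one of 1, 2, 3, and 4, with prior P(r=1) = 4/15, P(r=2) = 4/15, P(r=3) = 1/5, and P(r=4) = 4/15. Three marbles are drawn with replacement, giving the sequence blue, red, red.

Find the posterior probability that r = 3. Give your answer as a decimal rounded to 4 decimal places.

0.1915

For each hypothesis, P(data | H) works out to: P(data | r = 1) = (1/5)(4/5)(4/5) = 0.128; P(data | r = 2) = (2/5)(3/5)(3/5) = 0.144; P(data | r = 3) = (3/5)(2/5)(2/5) = 0.096; P(data | r = 4) = (4/5)(1/5)(1/5) = 0.032.
Multiplying each by its prior: 4/15 · 0.128 = 0.034133, 4/15 · 0.144 = 0.0384, 1/5 · 0.096 = 0.0192, 4/15 · 0.032 = 0.0085333; with total 0.10027.
So P(r = 3 | data) = (0.0192) / (0.10027) = 0.19149.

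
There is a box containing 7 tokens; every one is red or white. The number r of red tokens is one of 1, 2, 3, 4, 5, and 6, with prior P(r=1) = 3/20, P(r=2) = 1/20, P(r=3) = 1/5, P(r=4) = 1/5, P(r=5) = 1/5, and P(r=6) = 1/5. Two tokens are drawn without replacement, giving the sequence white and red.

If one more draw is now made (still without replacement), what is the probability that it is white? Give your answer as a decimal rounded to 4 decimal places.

0.4362

The likelihood of the observed sequence under each hypothesis: P(data | r = 1) = (6/7)(1/6) = 1/7; P(data | r = 2) = (5/7)(2/6) = 5/21; P(data | r = 3) = (4/7)(3/6) = 2/7; P(data | r = 4) = (3/7)(4/6) = 2/7; P(data | r = 5) = (2/7)(5/6) = 5/21; P(data | r = 6) = (1/7)(6/6) = 1/7.
The prior-weighted likelihoods are 3/20 · 1/7 = 3/140, 1/20 · 5/21 = 1/84, 1/5 · 2/7 = 2/35, 1/5 · 2/7 = 2/35, 1/5 · 5/21 = 1/21, 1/5 · 1/7 = 1/35; with total 47/210.
The posterior is then P(r = 1 | data) = 9/94, P(r = 2 | data) = 5/94, P(r = 3 | data) = 12/47, P(r = 4 | data) = 12/47, P(r = 5 | data) = 10/47, P(r = 6 | data) = 6/47.
The predictive probability is P(white next | data) = (1)(9/94) + (4/5)(5/94) + (3/5)(12/47) + (2/5)(12/47) + (1/5)(10/47) + (0)(6/47) = 41/94.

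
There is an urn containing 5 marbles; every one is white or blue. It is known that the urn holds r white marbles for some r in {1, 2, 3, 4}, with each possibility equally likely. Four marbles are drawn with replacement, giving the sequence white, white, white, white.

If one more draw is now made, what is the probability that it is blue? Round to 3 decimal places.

0.266

Under each hypothesis, the probability of the observed sequence is: P(data | r = 1) = (1/5)(1/5)(1/5)(1/5) = 0.0016; P(data | r = 2) = (2/5)(2/5)(2/5)(2/5) = 0.0256; P(data | r = 3) = (3/5)(3/5)(3/5)(3/5) = 0.1296; P(data | r = 4) = (4/5)(4/5)(4/5)(4/5) = 0.4096.
Multiplying each by its prior: 1/4 · 0.0016 = 0.0004, 1/4 · 0.0256 = 0.0064, 1/4 · 0.1296 = 0.0324, 1/4 · 0.4096 = 0.1024; these sum to 0.1416.
Dividing through by the total gives posterior P(r = 1 | data) = 0.0028249, P(r = 2 | data) = 0.045198, P(r = 3 | data) = 0.22881, P(r = 4 | data) = 0.72316.
Averaging over the posterior, P(blue next | data) = (4/5)(0.0028249) + (3/5)(0.045198) + (2/5)(0.22881) + (1/5)(0.72316) = 0.26554.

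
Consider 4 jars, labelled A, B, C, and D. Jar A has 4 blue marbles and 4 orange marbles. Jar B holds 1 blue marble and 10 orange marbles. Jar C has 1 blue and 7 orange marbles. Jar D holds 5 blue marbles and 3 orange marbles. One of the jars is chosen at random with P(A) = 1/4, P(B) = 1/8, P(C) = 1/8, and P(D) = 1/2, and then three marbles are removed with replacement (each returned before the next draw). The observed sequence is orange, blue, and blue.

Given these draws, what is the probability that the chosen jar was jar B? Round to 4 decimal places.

0.0088

The likelihood of the observed sequence under each hypothesis: P(data | jar A) = (4/8)(4/8)(4/8) = 0.125; P(data | jar B) = (10/11)(1/11)(1/11) = 0.0075131; P(data | jar C) = (7/8)(1/8)(1/8) = 0.013672; P(data | jar D) = (3/8)(5/8)(5/8) = 0.14648.
The prior-weighted likelihoods are 1/4 · 0.125 = 0.03125, 1/8 · 0.0075131 = 0.00093914, 1/8 · 0.013672 = 0.001709, 1/2 · 0.14648 = 0.073242; with total 0.10714.
So P(jar B | data) = (0.00093914) / (0.10714) = 0.0087655.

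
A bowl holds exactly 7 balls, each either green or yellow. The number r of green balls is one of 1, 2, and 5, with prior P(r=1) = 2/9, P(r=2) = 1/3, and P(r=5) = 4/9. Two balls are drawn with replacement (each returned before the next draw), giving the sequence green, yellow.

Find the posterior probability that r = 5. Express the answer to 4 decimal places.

0.4878

Compute the likelihood of the observed sequence for each case: P(data | r = 1) = (1/7)(6/7) = 6/49; P(data | r = 2) = (2/7)(5/7) = 10/49; P(data | r = 5) = (5/7)(2/7) = 10/49.
Weighting by the prior gives 2/9 · 6/49 = 4/147, 1/3 · 10/49 = 10/147, 4/9 · 10/49 = 40/441; summing to 82/441.
Therefore the posterior P(r = 5 | data) = (40/441) / (82/441) = 20/41.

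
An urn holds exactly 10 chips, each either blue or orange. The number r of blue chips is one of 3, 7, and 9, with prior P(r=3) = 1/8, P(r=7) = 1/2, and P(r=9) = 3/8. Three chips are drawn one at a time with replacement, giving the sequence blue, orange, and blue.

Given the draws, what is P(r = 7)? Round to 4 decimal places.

Under each hypothesis, the probability of the observed sequence is: P(data | r = 3) = (3/10)(7/10)(3/10) = 0.063; P(data | r = 7) = (7/10)(3/10)(7/10) = 0.147; P(data | r = 9) = (9/10)(1/10)(9/10) = 0.081.
Weighting by the prior gives 1/8 · 0.063 = 0.007875, 1/2 · 0.147 = 0.0735, 3/8 · 0.081 = 0.030375; with total 0.11175.
So P(r = 7 | data) = (0.0735) / (0.11175) = 0.65772.

0.6577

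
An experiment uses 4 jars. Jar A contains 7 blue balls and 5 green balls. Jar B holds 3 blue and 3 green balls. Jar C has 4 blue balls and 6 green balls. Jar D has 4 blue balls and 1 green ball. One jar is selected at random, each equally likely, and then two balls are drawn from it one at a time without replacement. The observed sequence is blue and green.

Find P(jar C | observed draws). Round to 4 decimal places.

0.2584

The likelihood of the observed sequence under each hypothesis: P(data | jar A) = (7/12)(5/11) = 35/132; P(data | jar B) = (3/6)(3/5) = 3/10; P(data | jar C) = (4/10)(6/9) = 4/15; P(data | jar D) = (4/5)(1/4) = 1/5.
Multiplying each by its prior: 1/4 · 35/132 = 35/528, 1/4 · 3/10 = 3/40, 1/4 · 4/15 = 1/15, 1/4 · 1/5 = 1/20; with total 227/880.
Therefore the posterior P(jar C | data) = (1/15) / (227/880) = 176/681.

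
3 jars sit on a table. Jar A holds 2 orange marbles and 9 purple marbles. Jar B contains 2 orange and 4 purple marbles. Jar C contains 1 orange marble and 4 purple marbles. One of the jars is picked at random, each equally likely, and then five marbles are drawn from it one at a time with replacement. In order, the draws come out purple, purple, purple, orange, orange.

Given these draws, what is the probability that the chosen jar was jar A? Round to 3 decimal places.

Compute the likelihood of the observed sequence for each case: P(data | jar A) = (9/11)(9/11)(9/11)(2/11)(2/11) = 0.018106; P(data | jar B) = (4/6)(4/6)(4/6)(2/6)(2/6) = 0.032922; P(data | jar C) = (4/5)(4/5)(4/5)(1/5)(1/5) = 0.02048.
Weighting by the prior gives 1/3 · 0.018106 = 0.0060354, 1/3 · 0.032922 = 0.010974, 1/3 · 0.02048 = 0.0068267; with total 0.023836.
Hence P(jar A | data) = (0.0060354) / (0.023836) = 0.2532.

0.253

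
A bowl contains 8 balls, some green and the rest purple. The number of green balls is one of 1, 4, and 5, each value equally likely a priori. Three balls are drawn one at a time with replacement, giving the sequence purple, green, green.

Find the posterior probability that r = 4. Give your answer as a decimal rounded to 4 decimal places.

Under each hypothesis, the probability of the observed sequence is: P(data | r = 1) = (7/8)(1/8)(1/8) = 0.013672; P(data | r = 4) = (4/8)(4/8)(4/8) = 0.125; P(data | r = 5) = (3/8)(5/8)(5/8) = 0.14648.
The prior-weighted likelihoods are 1/3 · 0.013672 = 0.0045573, 1/3 · 0.125 = 0.041667, 1/3 · 0.14648 = 0.048828; with total 0.095052.
Hence P(r = 4 | data) = (0.041667) / (0.095052) = 0.43836.

0.4384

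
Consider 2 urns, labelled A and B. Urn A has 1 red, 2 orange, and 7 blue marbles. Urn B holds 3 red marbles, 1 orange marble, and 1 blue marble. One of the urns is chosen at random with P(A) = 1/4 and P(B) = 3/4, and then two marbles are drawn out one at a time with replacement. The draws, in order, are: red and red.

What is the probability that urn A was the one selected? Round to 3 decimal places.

The likelihood of the observed sequence under each hypothesis: P(data | urn A) = (1/10)(1/10) = 1/100; P(data | urn B) = (3/5)(3/5) = 9/25.
Weighting by the prior gives 1/4 · 1/100 = 1/400, 3/4 · 9/25 = 27/100; with total 109/400.
By Bayes' rule, P(urn A | data) = (1/400) / (109/400) = 1/109.

0.009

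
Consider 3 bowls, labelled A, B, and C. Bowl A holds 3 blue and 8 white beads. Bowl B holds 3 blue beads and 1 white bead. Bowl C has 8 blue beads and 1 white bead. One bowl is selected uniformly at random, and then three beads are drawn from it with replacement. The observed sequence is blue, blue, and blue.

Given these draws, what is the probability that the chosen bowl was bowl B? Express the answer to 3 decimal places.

0.369

Compute the likelihood of the observed sequence for each case: P(data | bowl A) = (3/11)(3/11)(3/11) = 0.020285; P(data | bowl B) = (3/4)(3/4)(3/4) = 0.42188; P(data | bowl C) = (8/9)(8/9)(8/9) = 0.70233.
Weighting by the prior gives 1/3 · 0.020285 = 0.0067618, 1/3 · 0.42188 = 0.14062, 1/3 · 0.70233 = 0.23411; summing to 0.3815.
So P(bowl B | data) = (0.14062) / (0.3815) = 0.36861.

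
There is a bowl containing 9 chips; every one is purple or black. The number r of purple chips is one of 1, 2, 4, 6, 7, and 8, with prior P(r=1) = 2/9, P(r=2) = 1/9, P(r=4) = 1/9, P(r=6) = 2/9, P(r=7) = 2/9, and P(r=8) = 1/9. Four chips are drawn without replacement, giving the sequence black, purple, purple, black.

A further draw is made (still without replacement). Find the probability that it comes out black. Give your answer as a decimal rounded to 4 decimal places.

The likelihood of the observed sequence under each hypothesis: P(data | r = 1) = (8/9)(1/8)(0/7) = 0; P(data | r = 2) = (7/9)(2/8)(1/7)(6/6) = 0.027778; P(data | r = 4) = (5/9)(4/8)(3/7)(4/6) = 0.079365; P(data | r = 6) = (3/9)(6/8)(5/7)(2/6) = 0.059524; P(data | r = 7) = (2/9)(7/8)(6/7)(1/6) = 0.027778; P(data | r = 8) = (1/9)(8/8)(7/7)(0/6) = 0.
Multiplying each by its prior: 2/9 · 0 = 0, 1/9 · 0.027778 = 0.0030864, 1/9 · 0.079365 = 0.0088183, 2/9 · 0.059524 = 0.013228, 2/9 · 0.027778 = 0.0061728, 1/9 · 0 = 0; summing to 0.031305.
Normalising, the posterior is P(r = 1 | data) = 0, P(r = 2 | data) = 0.098592, P(r = 4 | data) = 0.28169, P(r = 6 | data) = 0.42254, P(r = 7 | data) = 0.19718, P(r = 8 | data) = 0.
The predictive probability is P(black next | data) = (1)(0.098592) + (3/5)(0.28169) + (1/5)(0.42254) + (0)(0.19718) = 0.35211.

0.3521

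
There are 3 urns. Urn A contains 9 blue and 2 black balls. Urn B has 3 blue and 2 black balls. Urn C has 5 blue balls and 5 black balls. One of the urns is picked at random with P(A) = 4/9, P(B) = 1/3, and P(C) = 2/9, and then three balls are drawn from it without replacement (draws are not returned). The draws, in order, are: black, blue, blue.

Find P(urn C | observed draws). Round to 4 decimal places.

Compute the likelihood of the observed sequence for each case: P(data | urn A) = (2/11)(9/10)(8/9) = 0.14545; P(data | urn B) = (2/5)(3/4)(2/3) = 0.2; P(data | urn C) = (5/10)(5/9)(4/8) = 0.13889.
Multiplying each by its prior: 4/9 · 0.14545 = 0.064646, 1/3 · 0.2 = 0.066667, 2/9 · 0.13889 = 0.030864; summing to 0.16218.
So P(urn C | data) = (0.030864) / (0.16218) = 0.19031.

0.1903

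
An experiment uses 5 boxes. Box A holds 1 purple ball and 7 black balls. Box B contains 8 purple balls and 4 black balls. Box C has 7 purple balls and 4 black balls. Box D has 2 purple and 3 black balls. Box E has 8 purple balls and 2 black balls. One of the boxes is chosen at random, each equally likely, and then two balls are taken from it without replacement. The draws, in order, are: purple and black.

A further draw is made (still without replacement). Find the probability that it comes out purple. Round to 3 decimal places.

0.541

Under each hypothesis, the probability of the observed sequence is: P(data | box A) = (1/8)(7/7) = 0.125; P(data | box B) = (8/12)(4/11) = 0.24242; P(data | box C) = (7/11)(4/10) = 0.25455; P(data | box D) = (2/5)(3/4) = 0.3; P(data | box E) = (8/10)(2/9) = 0.17778.
Multiplying each by its prior: 1/5 · 0.125 = 0.025, 1/5 · 0.24242 = 0.048485, 1/5 · 0.25455 = 0.050909, 1/5 · 0.3 = 0.06, 1/5 · 0.17778 = 0.035556; summing to 0.21995.
Dividing through by the total gives posterior P(box A | data) = 0.11366, P(box B | data) = 0.22044, P(box C | data) = 0.23146, P(box D | data) = 0.27279, P(box E | data) = 0.16165.
Averaging over the posterior, P(purple next | data) = (0)(0.11366) + (7/10)(0.22044) + (2/3)(0.23146) + (1/3)(0.27279) + (7/8)(0.16165) = 0.54099.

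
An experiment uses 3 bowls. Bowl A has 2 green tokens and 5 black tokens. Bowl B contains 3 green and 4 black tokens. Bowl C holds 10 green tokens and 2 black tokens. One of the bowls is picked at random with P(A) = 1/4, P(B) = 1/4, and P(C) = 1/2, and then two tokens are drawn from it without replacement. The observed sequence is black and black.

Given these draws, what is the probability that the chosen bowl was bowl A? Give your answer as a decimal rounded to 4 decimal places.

0.6011

Compute the likelihood of the observed sequence for each case: P(data | bowl A) = (5/7)(4/6) = 10/21; P(data | bowl B) = (4/7)(3/6) = 2/7; P(data | bowl C) = (2/12)(1/11) = 1/66.
Multiplying each by its prior: 1/4 · 10/21 = 5/42, 1/4 · 2/7 = 1/14, 1/2 · 1/66 = 1/132; summing to 61/308.
So P(bowl A | data) = (5/42) / (61/308) = 110/183.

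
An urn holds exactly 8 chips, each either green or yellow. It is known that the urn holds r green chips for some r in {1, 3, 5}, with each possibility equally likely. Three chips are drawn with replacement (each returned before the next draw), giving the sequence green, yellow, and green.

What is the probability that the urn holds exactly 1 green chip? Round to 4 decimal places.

Compute the likelihood of the observed sequence for each case: P(data | r = 1) = (1/8)(7/8)(1/8) = 0.013672; P(data | r = 3) = (3/8)(5/8)(3/8) = 0.087891; P(data | r = 5) = (5/8)(3/8)(5/8) = 0.14648.
The prior-weighted likelihoods are 1/3 · 0.013672 = 0.0045573, 1/3 · 0.087891 = 0.029297, 1/3 · 0.14648 = 0.048828; with total 0.082682.
Hence P(r = 1 | data) = (0.0045573) / (0.082682) = 0.055118.

0.0551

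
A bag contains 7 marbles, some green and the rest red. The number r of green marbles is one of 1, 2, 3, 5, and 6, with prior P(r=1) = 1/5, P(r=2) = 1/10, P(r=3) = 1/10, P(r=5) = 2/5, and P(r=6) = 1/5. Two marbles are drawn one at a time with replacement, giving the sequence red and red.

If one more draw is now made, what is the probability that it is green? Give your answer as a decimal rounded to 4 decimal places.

0.2857

Compute the likelihood of the observed sequence for each case: P(data | r = 1) = (6/7)(6/7) = 36/49; P(data | r = 2) = (5/7)(5/7) = 25/49; P(data | r = 3) = (4/7)(4/7) = 16/49; P(data | r = 5) = (2/7)(2/7) = 4/49; P(data | r = 6) = (1/7)(1/7) = 1/49.
Weighting by the prior gives 1/5 · 36/49 = 36/245, 1/10 · 25/49 = 5/98, 1/10 · 16/49 = 8/245, 2/5 · 4/49 = 8/245, 1/5 · 1/49 = 1/245; summing to 131/490.
The posterior is then P(r = 1 | data) = 72/131, P(r = 2 | data) = 25/131, P(r = 3 | data) = 16/131, P(r = 5 | data) = 16/131, P(r = 6 | data) = 2/131.
The predictive probability is P(green next | data) = (1/7)(72/131) + (2/7)(25/131) + (3/7)(16/131) + (5/7)(16/131) + (6/7)(2/131) = 2/7.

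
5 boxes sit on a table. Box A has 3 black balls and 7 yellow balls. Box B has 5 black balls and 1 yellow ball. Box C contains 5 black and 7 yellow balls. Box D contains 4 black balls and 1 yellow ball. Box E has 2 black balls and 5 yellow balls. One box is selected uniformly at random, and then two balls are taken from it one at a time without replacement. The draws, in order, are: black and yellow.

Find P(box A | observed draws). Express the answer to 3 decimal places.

0.211

Under each hypothesis, the probability of the observed sequence is: P(data | box A) = (3/10)(7/9) = 0.23333; P(data | box B) = (5/6)(1/5) = 0.16667; P(data | box C) = (5/12)(7/11) = 0.26515; P(data | box D) = (4/5)(1/4) = 0.2; P(data | box E) = (2/7)(5/6) = 0.2381.
The prior-weighted likelihoods are 1/5 · 0.23333 = 0.046667, 1/5 · 0.16667 = 0.033333, 1/5 · 0.26515 = 0.05303, 1/5 · 0.2 = 0.04, 1/5 · 0.2381 = 0.047619; summing to 0.22065.
Hence P(box A | data) = (0.046667) / (0.22065) = 0.2115.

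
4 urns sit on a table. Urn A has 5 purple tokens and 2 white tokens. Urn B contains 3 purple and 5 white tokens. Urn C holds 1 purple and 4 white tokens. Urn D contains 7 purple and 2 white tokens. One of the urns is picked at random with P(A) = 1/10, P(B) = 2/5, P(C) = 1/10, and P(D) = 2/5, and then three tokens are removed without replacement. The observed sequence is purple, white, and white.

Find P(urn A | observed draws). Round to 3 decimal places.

0.044

Under each hypothesis, the probability of the observed sequence is: P(data | urn A) = (5/7)(2/6)(1/5) = 0.047619; P(data | urn B) = (3/8)(5/7)(4/6) = 0.17857; P(data | urn C) = (1/5)(4/4)(3/3) = 0.2; P(data | urn D) = (7/9)(2/8)(1/7) = 0.027778.
Multiplying each by its prior: 1/10 · 0.047619 = 0.0047619, 2/5 · 0.17857 = 0.071429, 1/10 · 0.2 = 0.02, 2/5 · 0.027778 = 0.011111; summing to 0.1073.
Hence P(urn A | data) = (0.0047619) / (0.1073) = 0.044379.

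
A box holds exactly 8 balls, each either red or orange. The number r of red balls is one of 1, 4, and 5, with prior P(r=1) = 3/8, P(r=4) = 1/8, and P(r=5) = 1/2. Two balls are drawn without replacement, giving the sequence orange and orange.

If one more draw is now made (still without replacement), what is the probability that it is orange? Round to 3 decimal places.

Compute the likelihood of the observed sequence for each case: P(data | r = 1) = (7/8)(6/7) = 3/4; P(data | r = 4) = (4/8)(3/7) = 3/14; P(data | r = 5) = (3/8)(2/7) = 3/28.
Multiplying each by its prior: 3/8 · 3/4 = 9/32, 1/8 · 3/14 = 3/112, 1/2 · 3/28 = 3/56; these sum to 81/224.
Dividing through by the total gives posterior P(r = 1 | data) = 7/9, P(r = 4 | data) = 2/27, P(r = 5 | data) = 4/27.
Averaging over the posterior, P(orange next | data) = (5/6)(7/9) + (1/3)(2/27) + (1/6)(4/27) = 113/162.

0.698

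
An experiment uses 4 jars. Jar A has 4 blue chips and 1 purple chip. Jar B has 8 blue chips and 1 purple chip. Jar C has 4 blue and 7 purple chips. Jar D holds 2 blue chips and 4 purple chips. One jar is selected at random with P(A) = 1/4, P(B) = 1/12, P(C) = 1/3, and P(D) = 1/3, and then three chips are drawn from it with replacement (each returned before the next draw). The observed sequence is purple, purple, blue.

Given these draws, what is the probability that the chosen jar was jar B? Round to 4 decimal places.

0.0085

The likelihood of the observed sequence under each hypothesis: P(data | jar A) = (1/5)(1/5)(4/5) = 0.032; P(data | jar B) = (1/9)(1/9)(8/9) = 0.010974; P(data | jar C) = (7/11)(7/11)(4/11) = 0.14726; P(data | jar D) = (4/6)(4/6)(2/6) = 0.14815.
The prior-weighted likelihoods are 1/4 · 0.032 = 0.008, 1/12 · 0.010974 = 0.00091449, 1/3 · 0.14726 = 0.049086, 1/3 · 0.14815 = 0.049383; with total 0.10738.
By Bayes' rule, P(jar B | data) = (0.00091449) / (0.10738) = 0.0085162.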